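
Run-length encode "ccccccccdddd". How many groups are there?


Input: ccccccccdddd
Scanning for consecutive runs:
  Group 1: 'c' x 8 (positions 0-7)
  Group 2: 'd' x 4 (positions 8-11)
Total groups: 2

2


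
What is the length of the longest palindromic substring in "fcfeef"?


Input: "fcfeef"
Checking substrings for palindromes:
  [2:6] "feef" (len 4) => palindrome
  [0:3] "fcf" (len 3) => palindrome
  [3:5] "ee" (len 2) => palindrome
Longest palindromic substring: "feef" with length 4

4


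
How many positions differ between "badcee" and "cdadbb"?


Comparing "badcee" and "cdadbb" position by position:
  Position 0: 'b' vs 'c' => DIFFER
  Position 1: 'a' vs 'd' => DIFFER
  Position 2: 'd' vs 'a' => DIFFER
  Position 3: 'c' vs 'd' => DIFFER
  Position 4: 'e' vs 'b' => DIFFER
  Position 5: 'e' vs 'b' => DIFFER
Positions that differ: 6

6


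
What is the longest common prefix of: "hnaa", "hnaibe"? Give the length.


Words: hnaa, hnaibe
  Position 0: all 'h' => match
  Position 1: all 'n' => match
  Position 2: all 'a' => match
  Position 3: ('a', 'i') => mismatch, stop
LCP = "hna" (length 3)

3


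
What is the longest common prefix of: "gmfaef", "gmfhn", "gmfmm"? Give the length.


Words: gmfaef, gmfhn, gmfmm
  Position 0: all 'g' => match
  Position 1: all 'm' => match
  Position 2: all 'f' => match
  Position 3: ('a', 'h', 'm') => mismatch, stop
LCP = "gmf" (length 3)

3


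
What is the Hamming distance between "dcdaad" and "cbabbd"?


Comparing "dcdaad" and "cbabbd" position by position:
  Position 0: 'd' vs 'c' => differ
  Position 1: 'c' vs 'b' => differ
  Position 2: 'd' vs 'a' => differ
  Position 3: 'a' vs 'b' => differ
  Position 4: 'a' vs 'b' => differ
  Position 5: 'd' vs 'd' => same
Total differences (Hamming distance): 5

5


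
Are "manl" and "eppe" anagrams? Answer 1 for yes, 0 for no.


Strings: "manl", "eppe"
Sorted first:  almn
Sorted second: eepp
Differ at position 0: 'a' vs 'e' => not anagrams

0


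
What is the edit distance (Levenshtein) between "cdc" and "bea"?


Computing edit distance: "cdc" -> "bea"
DP table:
           b    e    a
      0    1    2    3
  c   1    1    2    3
  d   2    2    2    3
  c   3    3    3    3
Edit distance = dp[3][3] = 3

3


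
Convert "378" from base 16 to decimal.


Input: "378" in base 16
Positional expansion:
  Digit '3' (value 3) x 16^2 = 768
  Digit '7' (value 7) x 16^1 = 112
  Digit '8' (value 8) x 16^0 = 8
Sum = 888

888


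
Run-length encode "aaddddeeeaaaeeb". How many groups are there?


Input: aaddddeeeaaaeeb
Scanning for consecutive runs:
  Group 1: 'a' x 2 (positions 0-1)
  Group 2: 'd' x 4 (positions 2-5)
  Group 3: 'e' x 3 (positions 6-8)
  Group 4: 'a' x 3 (positions 9-11)
  Group 5: 'e' x 2 (positions 12-13)
  Group 6: 'b' x 1 (positions 14-14)
Total groups: 6

6


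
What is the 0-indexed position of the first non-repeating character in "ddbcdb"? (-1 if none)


Input: ddbcdb
Character frequencies:
  'b': 2
  'c': 1
  'd': 3
Scanning left to right for freq == 1:
  Position 0 ('d'): freq=3, skip
  Position 1 ('d'): freq=3, skip
  Position 2 ('b'): freq=2, skip
  Position 3 ('c'): unique! => answer = 3

3


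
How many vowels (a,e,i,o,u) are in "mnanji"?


Input: mnanji
Checking each character:
  'm' at position 0: consonant
  'n' at position 1: consonant
  'a' at position 2: vowel (running total: 1)
  'n' at position 3: consonant
  'j' at position 4: consonant
  'i' at position 5: vowel (running total: 2)
Total vowels: 2

2


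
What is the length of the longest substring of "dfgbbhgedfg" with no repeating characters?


Input: "dfgbbhgedfg"
Sliding window (track last position of each char):
  Position 0 ('d'): window [0,0] length 1 -- new best
  Position 1 ('f'): window [0,1] length 2 -- new best
  Position 2 ('g'): window [0,2] length 3 -- new best
  Position 3 ('b'): window [0,3] length 4 -- new best
  Position 4 ('b'): repeat (last at 3), move window start to 4
  Position 4 ('b'): window [4,4] length 1
  Position 5 ('h'): window [4,5] length 2
  Position 6 ('g'): window [4,6] length 3
  Position 7 ('e'): window [4,7] length 4
  Position 8 ('d'): window [4,8] length 5 -- new best
  Position 9 ('f'): window [4,9] length 6 -- new best
  Position 10 ('g'): repeat (last at 6), move window start to 7
  Position 10 ('g'): window [7,10] length 4
Longest substring with no repeats: "bhgedf" with length 6

6


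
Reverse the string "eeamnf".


Input: eeamnf
Reading characters right to left:
  Position 5: 'f'
  Position 4: 'n'
  Position 3: 'm'
  Position 2: 'a'
  Position 1: 'e'
  Position 0: 'e'
Reversed: fnmaee

fnmaee


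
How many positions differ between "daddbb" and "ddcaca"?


Comparing "daddbb" and "ddcaca" position by position:
  Position 0: 'd' vs 'd' => same
  Position 1: 'a' vs 'd' => DIFFER
  Position 2: 'd' vs 'c' => DIFFER
  Position 3: 'd' vs 'a' => DIFFER
  Position 4: 'b' vs 'c' => DIFFER
  Position 5: 'b' vs 'a' => DIFFER
Positions that differ: 5

5


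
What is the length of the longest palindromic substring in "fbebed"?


Input: "fbebed"
Checking substrings for palindromes:
  [1:4] "beb" (len 3) => palindrome
  [2:5] "ebe" (len 3) => palindrome
Longest palindromic substring: "beb" with length 3

3


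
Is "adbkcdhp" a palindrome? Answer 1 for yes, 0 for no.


Input: adbkcdhp
Reversed: phdckbda
  Compare pos 0 ('a') with pos 7 ('p'): MISMATCH
  Compare pos 1 ('d') with pos 6 ('h'): MISMATCH
  Compare pos 2 ('b') with pos 5 ('d'): MISMATCH
  Compare pos 3 ('k') with pos 4 ('c'): MISMATCH
Result: not a palindrome

0


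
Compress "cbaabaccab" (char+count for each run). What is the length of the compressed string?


Input: cbaabaccab
Runs:
  'c' x 1 => "c1"
  'b' x 1 => "b1"
  'a' x 2 => "a2"
  'b' x 1 => "b1"
  'a' x 1 => "a1"
  'c' x 2 => "c2"
  'a' x 1 => "a1"
  'b' x 1 => "b1"
Compressed: "c1b1a2b1a1c2a1b1"
Compressed length: 16

16


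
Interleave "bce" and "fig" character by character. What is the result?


Interleaving "bce" and "fig":
  Position 0: 'b' from first, 'f' from second => "bf"
  Position 1: 'c' from first, 'i' from second => "ci"
  Position 2: 'e' from first, 'g' from second => "eg"
Result: bfcieg

bfcieg


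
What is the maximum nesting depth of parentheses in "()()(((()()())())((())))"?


Input: "()()(((()()())())((())))"
Tracking depth:
  Position 0 '(': depth becomes 1
  Position 1 ')': depth becomes 0
  Position 2 '(': depth becomes 1
  Position 3 ')': depth becomes 0
  Position 4 '(': depth becomes 1
  Position 5 '(': depth becomes 2
  Position 6 '(': depth becomes 3
  Position 7 '(': depth becomes 4
  Position 8 ')': depth becomes 3
  Position 9 '(': depth becomes 4
  Position 10 ')': depth becomes 3
  Position 11 '(': depth becomes 4
  Position 12 ')': depth becomes 3
  Position 13 ')': depth becomes 2
  Position 14 '(': depth becomes 3
  Position 15 ')': depth becomes 2
  Position 16 ')': depth becomes 1
  Position 17 '(': depth becomes 2
  Position 18 '(': depth becomes 3
  Position 19 '(': depth becomes 4
  Position 20 ')': depth becomes 3
  Position 21 ')': depth becomes 2
  Position 22 ')': depth becomes 1
  Position 23 ')': depth becomes 0
Maximum depth reached: 4

4


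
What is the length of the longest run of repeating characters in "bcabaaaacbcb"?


Input: "bcabaaaacbcb"
Scanning for longest run:
  Position 1 ('c'): new char, reset run to 1
  Position 2 ('a'): new char, reset run to 1
  Position 3 ('b'): new char, reset run to 1
  Position 4 ('a'): new char, reset run to 1
  Position 5 ('a'): continues run of 'a', length=2
  Position 6 ('a'): continues run of 'a', length=3
  Position 7 ('a'): continues run of 'a', length=4
  Position 8 ('c'): new char, reset run to 1
  Position 9 ('b'): new char, reset run to 1
  Position 10 ('c'): new char, reset run to 1
  Position 11 ('b'): new char, reset run to 1
Longest run: 'a' with length 4

4


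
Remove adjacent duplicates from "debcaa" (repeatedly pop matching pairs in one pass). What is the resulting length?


Input: debcaa
Stack-based adjacent duplicate removal:
  Read 'd': push. Stack: d
  Read 'e': push. Stack: de
  Read 'b': push. Stack: deb
  Read 'c': push. Stack: debc
  Read 'a': push. Stack: debca
  Read 'a': matches stack top 'a' => pop. Stack: debc
Final stack: "debc" (length 4)

4


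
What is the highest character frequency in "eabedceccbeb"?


Input: eabedceccbeb
Character counts:
  'a': 1
  'b': 3
  'c': 3
  'd': 1
  'e': 4
Maximum frequency: 4

4


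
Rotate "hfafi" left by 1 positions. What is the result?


Input: "hfafi", rotate left by 1
First 1 characters: "h"
Remaining characters: "fafi"
Concatenate remaining + first: "fafi" + "h" = "fafih"

fafih


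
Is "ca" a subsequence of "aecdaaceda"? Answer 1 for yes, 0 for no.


Check if "ca" is a subsequence of "aecdaaceda"
Greedy scan:
  Position 0 ('a'): no match needed
  Position 1 ('e'): no match needed
  Position 2 ('c'): matches sub[0] = 'c'
  Position 3 ('d'): no match needed
  Position 4 ('a'): matches sub[1] = 'a'
  Position 5 ('a'): no match needed
  Position 6 ('c'): no match needed
  Position 7 ('e'): no match needed
  Position 8 ('d'): no match needed
  Position 9 ('a'): no match needed
All 2 characters matched => is a subsequence

1


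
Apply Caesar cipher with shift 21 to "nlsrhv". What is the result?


Caesar cipher: shift "nlsrhv" by 21
  'n' (pos 13) + 21 = pos 8 = 'i'
  'l' (pos 11) + 21 = pos 6 = 'g'
  's' (pos 18) + 21 = pos 13 = 'n'
  'r' (pos 17) + 21 = pos 12 = 'm'
  'h' (pos 7) + 21 = pos 2 = 'c'
  'v' (pos 21) + 21 = pos 16 = 'q'
Result: ignmcq

ignmcq


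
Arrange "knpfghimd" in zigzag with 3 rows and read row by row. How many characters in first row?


Zigzag "knpfghimd" into 3 rows:
Placing characters:
  'k' => row 0
  'n' => row 1
  'p' => row 2
  'f' => row 1
  'g' => row 0
  'h' => row 1
  'i' => row 2
  'm' => row 1
  'd' => row 0
Rows:
  Row 0: "kgd"
  Row 1: "nfhm"
  Row 2: "pi"
First row length: 3

3


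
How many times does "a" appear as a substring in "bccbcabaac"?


Searching for "a" in "bccbcabaac"
Scanning each position:
  Position 0: "b" => no
  Position 1: "c" => no
  Position 2: "c" => no
  Position 3: "b" => no
  Position 4: "c" => no
  Position 5: "a" => MATCH
  Position 6: "b" => no
  Position 7: "a" => MATCH
  Position 8: "a" => MATCH
  Position 9: "c" => no
Total occurrences: 3

3


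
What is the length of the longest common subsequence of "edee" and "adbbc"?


LCS of "edee" and "adbbc"
DP table:
           a    d    b    b    c
      0    0    0    0    0    0
  e   0    0    0    0    0    0
  d   0    0    1    1    1    1
  e   0    0    1    1    1    1
  e   0    0    1    1    1    1
LCS length = dp[4][5] = 1

1


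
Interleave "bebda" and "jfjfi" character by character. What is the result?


Interleaving "bebda" and "jfjfi":
  Position 0: 'b' from first, 'j' from second => "bj"
  Position 1: 'e' from first, 'f' from second => "ef"
  Position 2: 'b' from first, 'j' from second => "bj"
  Position 3: 'd' from first, 'f' from second => "df"
  Position 4: 'a' from first, 'i' from second => "ai"
Result: bjefbjdfai

bjefbjdfai


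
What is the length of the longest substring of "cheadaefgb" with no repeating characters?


Input: "cheadaefgb"
Sliding window (track last position of each char):
  Position 0 ('c'): window [0,0] length 1 -- new best
  Position 1 ('h'): window [0,1] length 2 -- new best
  Position 2 ('e'): window [0,2] length 3 -- new best
  Position 3 ('a'): window [0,3] length 4 -- new best
  Position 4 ('d'): window [0,4] length 5 -- new best
  Position 5 ('a'): repeat (last at 3), move window start to 4
  Position 5 ('a'): window [4,5] length 2
  Position 6 ('e'): window [4,6] length 3
  Position 7 ('f'): window [4,7] length 4
  Position 8 ('g'): window [4,8] length 5
  Position 9 ('b'): window [4,9] length 6 -- new best
Longest substring with no repeats: "daefgb" with length 6

6


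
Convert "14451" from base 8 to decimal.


Input: "14451" in base 8
Positional expansion:
  Digit '1' (value 1) x 8^4 = 4096
  Digit '4' (value 4) x 8^3 = 2048
  Digit '4' (value 4) x 8^2 = 256
  Digit '5' (value 5) x 8^1 = 40
  Digit '1' (value 1) x 8^0 = 1
Sum = 6441

6441


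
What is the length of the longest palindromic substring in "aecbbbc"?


Input: "aecbbbc"
Checking substrings for palindromes:
  [2:7] "cbbbc" (len 5) => palindrome
  [3:6] "bbb" (len 3) => palindrome
  [3:5] "bb" (len 2) => palindrome
  [4:6] "bb" (len 2) => palindrome
Longest palindromic substring: "cbbbc" with length 5

5


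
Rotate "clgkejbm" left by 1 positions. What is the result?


Input: "clgkejbm", rotate left by 1
First 1 characters: "c"
Remaining characters: "lgkejbm"
Concatenate remaining + first: "lgkejbm" + "c" = "lgkejbmc"

lgkejbmc


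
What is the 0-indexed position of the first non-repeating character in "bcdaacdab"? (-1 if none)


Input: bcdaacdab
Character frequencies:
  'a': 3
  'b': 2
  'c': 2
  'd': 2
Scanning left to right for freq == 1:
  Position 0 ('b'): freq=2, skip
  Position 1 ('c'): freq=2, skip
  Position 2 ('d'): freq=2, skip
  Position 3 ('a'): freq=3, skip
  Position 4 ('a'): freq=3, skip
  Position 5 ('c'): freq=2, skip
  Position 6 ('d'): freq=2, skip
  Position 7 ('a'): freq=3, skip
  Position 8 ('b'): freq=2, skip
  No unique character found => answer = -1

-1


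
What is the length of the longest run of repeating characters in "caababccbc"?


Input: "caababccbc"
Scanning for longest run:
  Position 1 ('a'): new char, reset run to 1
  Position 2 ('a'): continues run of 'a', length=2
  Position 3 ('b'): new char, reset run to 1
  Position 4 ('a'): new char, reset run to 1
  Position 5 ('b'): new char, reset run to 1
  Position 6 ('c'): new char, reset run to 1
  Position 7 ('c'): continues run of 'c', length=2
  Position 8 ('b'): new char, reset run to 1
  Position 9 ('c'): new char, reset run to 1
Longest run: 'a' with length 2

2


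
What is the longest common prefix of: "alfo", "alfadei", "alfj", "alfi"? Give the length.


Words: alfo, alfadei, alfj, alfi
  Position 0: all 'a' => match
  Position 1: all 'l' => match
  Position 2: all 'f' => match
  Position 3: ('o', 'a', 'j', 'i') => mismatch, stop
LCP = "alf" (length 3)

3


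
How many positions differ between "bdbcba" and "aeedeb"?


Comparing "bdbcba" and "aeedeb" position by position:
  Position 0: 'b' vs 'a' => DIFFER
  Position 1: 'd' vs 'e' => DIFFER
  Position 2: 'b' vs 'e' => DIFFER
  Position 3: 'c' vs 'd' => DIFFER
  Position 4: 'b' vs 'e' => DIFFER
  Position 5: 'a' vs 'b' => DIFFER
Positions that differ: 6

6


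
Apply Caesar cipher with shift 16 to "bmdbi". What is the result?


Caesar cipher: shift "bmdbi" by 16
  'b' (pos 1) + 16 = pos 17 = 'r'
  'm' (pos 12) + 16 = pos 2 = 'c'
  'd' (pos 3) + 16 = pos 19 = 't'
  'b' (pos 1) + 16 = pos 17 = 'r'
  'i' (pos 8) + 16 = pos 24 = 'y'
Result: rctry

rctry


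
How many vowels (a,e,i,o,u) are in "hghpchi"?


Input: hghpchi
Checking each character:
  'h' at position 0: consonant
  'g' at position 1: consonant
  'h' at position 2: consonant
  'p' at position 3: consonant
  'c' at position 4: consonant
  'h' at position 5: consonant
  'i' at position 6: vowel (running total: 1)
Total vowels: 1

1


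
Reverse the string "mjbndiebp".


Input: mjbndiebp
Reading characters right to left:
  Position 8: 'p'
  Position 7: 'b'
  Position 6: 'e'
  Position 5: 'i'
  Position 4: 'd'
  Position 3: 'n'
  Position 2: 'b'
  Position 1: 'j'
  Position 0: 'm'
Reversed: pbeidnbjm

pbeidnbjm


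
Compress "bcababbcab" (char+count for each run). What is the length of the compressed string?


Input: bcababbcab
Runs:
  'b' x 1 => "b1"
  'c' x 1 => "c1"
  'a' x 1 => "a1"
  'b' x 1 => "b1"
  'a' x 1 => "a1"
  'b' x 2 => "b2"
  'c' x 1 => "c1"
  'a' x 1 => "a1"
  'b' x 1 => "b1"
Compressed: "b1c1a1b1a1b2c1a1b1"
Compressed length: 18

18


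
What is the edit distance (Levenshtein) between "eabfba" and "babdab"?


Computing edit distance: "eabfba" -> "babdab"
DP table:
           b    a    b    d    a    b
      0    1    2    3    4    5    6
  e   1    1    2    3    4    5    6
  a   2    2    1    2    3    4    5
  b   3    2    2    1    2    3    4
  f   4    3    3    2    2    3    4
  b   5    4    4    3    3    3    3
  a   6    5    4    4    4    3    4
Edit distance = dp[6][6] = 4

4


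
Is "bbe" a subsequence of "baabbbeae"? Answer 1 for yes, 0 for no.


Check if "bbe" is a subsequence of "baabbbeae"
Greedy scan:
  Position 0 ('b'): matches sub[0] = 'b'
  Position 1 ('a'): no match needed
  Position 2 ('a'): no match needed
  Position 3 ('b'): matches sub[1] = 'b'
  Position 4 ('b'): no match needed
  Position 5 ('b'): no match needed
  Position 6 ('e'): matches sub[2] = 'e'
  Position 7 ('a'): no match needed
  Position 8 ('e'): no match needed
All 3 characters matched => is a subsequence

1


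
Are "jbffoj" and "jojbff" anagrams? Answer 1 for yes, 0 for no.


Strings: "jbffoj", "jojbff"
Sorted first:  bffjjo
Sorted second: bffjjo
Sorted forms match => anagrams

1


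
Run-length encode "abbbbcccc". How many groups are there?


Input: abbbbcccc
Scanning for consecutive runs:
  Group 1: 'a' x 1 (positions 0-0)
  Group 2: 'b' x 4 (positions 1-4)
  Group 3: 'c' x 4 (positions 5-8)
Total groups: 3

3


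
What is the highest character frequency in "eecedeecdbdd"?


Input: eecedeecdbdd
Character counts:
  'b': 1
  'c': 2
  'd': 4
  'e': 5
Maximum frequency: 5

5


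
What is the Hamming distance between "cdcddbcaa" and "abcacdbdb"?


Comparing "cdcddbcaa" and "abcacdbdb" position by position:
  Position 0: 'c' vs 'a' => differ
  Position 1: 'd' vs 'b' => differ
  Position 2: 'c' vs 'c' => same
  Position 3: 'd' vs 'a' => differ
  Position 4: 'd' vs 'c' => differ
  Position 5: 'b' vs 'd' => differ
  Position 6: 'c' vs 'b' => differ
  Position 7: 'a' vs 'd' => differ
  Position 8: 'a' vs 'b' => differ
Total differences (Hamming distance): 8

8


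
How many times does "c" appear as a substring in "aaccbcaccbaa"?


Searching for "c" in "aaccbcaccbaa"
Scanning each position:
  Position 0: "a" => no
  Position 1: "a" => no
  Position 2: "c" => MATCH
  Position 3: "c" => MATCH
  Position 4: "b" => no
  Position 5: "c" => MATCH
  Position 6: "a" => no
  Position 7: "c" => MATCH
  Position 8: "c" => MATCH
  Position 9: "b" => no
  Position 10: "a" => no
  Position 11: "a" => no
Total occurrences: 5

5


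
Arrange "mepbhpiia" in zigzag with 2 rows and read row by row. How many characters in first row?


Zigzag "mepbhpiia" into 2 rows:
Placing characters:
  'm' => row 0
  'e' => row 1
  'p' => row 0
  'b' => row 1
  'h' => row 0
  'p' => row 1
  'i' => row 0
  'i' => row 1
  'a' => row 0
Rows:
  Row 0: "mphia"
  Row 1: "ebpi"
First row length: 5

5


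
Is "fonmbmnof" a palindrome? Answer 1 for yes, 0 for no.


Input: fonmbmnof
Reversed: fonmbmnof
  Compare pos 0 ('f') with pos 8 ('f'): match
  Compare pos 1 ('o') with pos 7 ('o'): match
  Compare pos 2 ('n') with pos 6 ('n'): match
  Compare pos 3 ('m') with pos 5 ('m'): match
Result: palindrome

1


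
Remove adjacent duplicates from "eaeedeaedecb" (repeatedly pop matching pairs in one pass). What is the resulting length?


Input: eaeedeaedecb
Stack-based adjacent duplicate removal:
  Read 'e': push. Stack: e
  Read 'a': push. Stack: ea
  Read 'e': push. Stack: eae
  Read 'e': matches stack top 'e' => pop. Stack: ea
  Read 'd': push. Stack: ead
  Read 'e': push. Stack: eade
  Read 'a': push. Stack: eadea
  Read 'e': push. Stack: eadeae
  Read 'd': push. Stack: eadeaed
  Read 'e': push. Stack: eadeaede
  Read 'c': push. Stack: eadeaedec
  Read 'b': push. Stack: eadeaedecb
Final stack: "eadeaedecb" (length 10)

10


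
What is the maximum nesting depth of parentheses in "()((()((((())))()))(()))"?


Input: "()((()((((())))()))(()))"
Tracking depth:
  Position 0 '(': depth becomes 1
  Position 1 ')': depth becomes 0
  Position 2 '(': depth becomes 1
  Position 3 '(': depth becomes 2
  Position 4 '(': depth becomes 3
  Position 5 ')': depth becomes 2
  Position 6 '(': depth becomes 3
  Position 7 '(': depth becomes 4
  Position 8 '(': depth becomes 5
  Position 9 '(': depth becomes 6
  Position 10 '(': depth becomes 7
  Position 11 ')': depth becomes 6
  Position 12 ')': depth becomes 5
  Position 13 ')': depth becomes 4
  Position 14 ')': depth becomes 3
  Position 15 '(': depth becomes 4
  Position 16 ')': depth becomes 3
  Position 17 ')': depth becomes 2
  Position 18 ')': depth becomes 1
  Position 19 '(': depth becomes 2
  Position 20 '(': depth becomes 3
  Position 21 ')': depth becomes 2
  Position 22 ')': depth becomes 1
  Position 23 ')': depth becomes 0
Maximum depth reached: 7

7


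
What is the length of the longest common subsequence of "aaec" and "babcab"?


LCS of "aaec" and "babcab"
DP table:
           b    a    b    c    a    b
      0    0    0    0    0    0    0
  a   0    0    1    1    1    1    1
  a   0    0    1    1    1    2    2
  e   0    0    1    1    1    2    2
  c   0    0    1    1    2    2    2
LCS length = dp[4][6] = 2

2


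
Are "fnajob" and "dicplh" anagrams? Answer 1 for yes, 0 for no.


Strings: "fnajob", "dicplh"
Sorted first:  abfjno
Sorted second: cdhilp
Differ at position 0: 'a' vs 'c' => not anagrams

0


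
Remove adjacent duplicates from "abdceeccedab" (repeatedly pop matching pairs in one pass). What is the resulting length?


Input: abdceeccedab
Stack-based adjacent duplicate removal:
  Read 'a': push. Stack: a
  Read 'b': push. Stack: ab
  Read 'd': push. Stack: abd
  Read 'c': push. Stack: abdc
  Read 'e': push. Stack: abdce
  Read 'e': matches stack top 'e' => pop. Stack: abdc
  Read 'c': matches stack top 'c' => pop. Stack: abd
  Read 'c': push. Stack: abdc
  Read 'e': push. Stack: abdce
  Read 'd': push. Stack: abdced
  Read 'a': push. Stack: abdceda
  Read 'b': push. Stack: abdcedab
Final stack: "abdcedab" (length 8)

8


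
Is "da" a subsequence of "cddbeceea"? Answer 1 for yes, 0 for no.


Check if "da" is a subsequence of "cddbeceea"
Greedy scan:
  Position 0 ('c'): no match needed
  Position 1 ('d'): matches sub[0] = 'd'
  Position 2 ('d'): no match needed
  Position 3 ('b'): no match needed
  Position 4 ('e'): no match needed
  Position 5 ('c'): no match needed
  Position 6 ('e'): no match needed
  Position 7 ('e'): no match needed
  Position 8 ('a'): matches sub[1] = 'a'
All 2 characters matched => is a subsequence

1


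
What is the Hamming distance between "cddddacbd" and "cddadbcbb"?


Comparing "cddddacbd" and "cddadbcbb" position by position:
  Position 0: 'c' vs 'c' => same
  Position 1: 'd' vs 'd' => same
  Position 2: 'd' vs 'd' => same
  Position 3: 'd' vs 'a' => differ
  Position 4: 'd' vs 'd' => same
  Position 5: 'a' vs 'b' => differ
  Position 6: 'c' vs 'c' => same
  Position 7: 'b' vs 'b' => same
  Position 8: 'd' vs 'b' => differ
Total differences (Hamming distance): 3

3


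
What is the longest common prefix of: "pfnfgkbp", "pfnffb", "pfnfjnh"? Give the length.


Words: pfnfgkbp, pfnffb, pfnfjnh
  Position 0: all 'p' => match
  Position 1: all 'f' => match
  Position 2: all 'n' => match
  Position 3: all 'f' => match
  Position 4: ('g', 'f', 'j') => mismatch, stop
LCP = "pfnf" (length 4)

4


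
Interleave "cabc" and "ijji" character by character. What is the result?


Interleaving "cabc" and "ijji":
  Position 0: 'c' from first, 'i' from second => "ci"
  Position 1: 'a' from first, 'j' from second => "aj"
  Position 2: 'b' from first, 'j' from second => "bj"
  Position 3: 'c' from first, 'i' from second => "ci"
Result: ciajbjci

ciajbjci


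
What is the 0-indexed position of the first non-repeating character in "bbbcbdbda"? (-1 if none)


Input: bbbcbdbda
Character frequencies:
  'a': 1
  'b': 5
  'c': 1
  'd': 2
Scanning left to right for freq == 1:
  Position 0 ('b'): freq=5, skip
  Position 1 ('b'): freq=5, skip
  Position 2 ('b'): freq=5, skip
  Position 3 ('c'): unique! => answer = 3

3


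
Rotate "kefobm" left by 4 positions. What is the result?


Input: "kefobm", rotate left by 4
First 4 characters: "kefo"
Remaining characters: "bm"
Concatenate remaining + first: "bm" + "kefo" = "bmkefo"

bmkefo


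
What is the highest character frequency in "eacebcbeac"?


Input: eacebcbeac
Character counts:
  'a': 2
  'b': 2
  'c': 3
  'e': 3
Maximum frequency: 3

3


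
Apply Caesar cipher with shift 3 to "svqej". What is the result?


Caesar cipher: shift "svqej" by 3
  's' (pos 18) + 3 = pos 21 = 'v'
  'v' (pos 21) + 3 = pos 24 = 'y'
  'q' (pos 16) + 3 = pos 19 = 't'
  'e' (pos 4) + 3 = pos 7 = 'h'
  'j' (pos 9) + 3 = pos 12 = 'm'
Result: vythm

vythm


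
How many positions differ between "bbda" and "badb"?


Comparing "bbda" and "badb" position by position:
  Position 0: 'b' vs 'b' => same
  Position 1: 'b' vs 'a' => DIFFER
  Position 2: 'd' vs 'd' => same
  Position 3: 'a' vs 'b' => DIFFER
Positions that differ: 2

2


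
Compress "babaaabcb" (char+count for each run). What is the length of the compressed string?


Input: babaaabcb
Runs:
  'b' x 1 => "b1"
  'a' x 1 => "a1"
  'b' x 1 => "b1"
  'a' x 3 => "a3"
  'b' x 1 => "b1"
  'c' x 1 => "c1"
  'b' x 1 => "b1"
Compressed: "b1a1b1a3b1c1b1"
Compressed length: 14

14


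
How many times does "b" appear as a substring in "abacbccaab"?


Searching for "b" in "abacbccaab"
Scanning each position:
  Position 0: "a" => no
  Position 1: "b" => MATCH
  Position 2: "a" => no
  Position 3: "c" => no
  Position 4: "b" => MATCH
  Position 5: "c" => no
  Position 6: "c" => no
  Position 7: "a" => no
  Position 8: "a" => no
  Position 9: "b" => MATCH
Total occurrences: 3

3


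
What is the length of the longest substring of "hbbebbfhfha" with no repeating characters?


Input: "hbbebbfhfha"
Sliding window (track last position of each char):
  Position 0 ('h'): window [0,0] length 1 -- new best
  Position 1 ('b'): window [0,1] length 2 -- new best
  Position 2 ('b'): repeat (last at 1), move window start to 2
  Position 2 ('b'): window [2,2] length 1
  Position 3 ('e'): window [2,3] length 2
  Position 4 ('b'): repeat (last at 2), move window start to 3
  Position 4 ('b'): window [3,4] length 2
  Position 5 ('b'): repeat (last at 4), move window start to 5
  Position 5 ('b'): window [5,5] length 1
  Position 6 ('f'): window [5,6] length 2
  Position 7 ('h'): window [5,7] length 3 -- new best
  Position 8 ('f'): repeat (last at 6), move window start to 7
  Position 8 ('f'): window [7,8] length 2
  Position 9 ('h'): repeat (last at 7), move window start to 8
  Position 9 ('h'): window [8,9] length 2
  Position 10 ('a'): window [8,10] length 3
Longest substring with no repeats: "bfh" with length 3

3


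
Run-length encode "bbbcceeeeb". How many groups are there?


Input: bbbcceeeeb
Scanning for consecutive runs:
  Group 1: 'b' x 3 (positions 0-2)
  Group 2: 'c' x 2 (positions 3-4)
  Group 3: 'e' x 4 (positions 5-8)
  Group 4: 'b' x 1 (positions 9-9)
Total groups: 4

4


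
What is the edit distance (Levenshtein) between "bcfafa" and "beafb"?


Computing edit distance: "bcfafa" -> "beafb"
DP table:
           b    e    a    f    b
      0    1    2    3    4    5
  b   1    0    1    2    3    4
  c   2    1    1    2    3    4
  f   3    2    2    2    2    3
  a   4    3    3    2    3    3
  f   5    4    4    3    2    3
  a   6    5    5    4    3    3
Edit distance = dp[6][5] = 3

3


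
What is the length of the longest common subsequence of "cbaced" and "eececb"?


LCS of "cbaced" and "eececb"
DP table:
           e    e    c    e    c    b
      0    0    0    0    0    0    0
  c   0    0    0    1    1    1    1
  b   0    0    0    1    1    1    2
  a   0    0    0    1    1    1    2
  c   0    0    0    1    1    2    2
  e   0    1    1    1    2    2    2
  d   0    1    1    1    2    2    2
LCS length = dp[6][6] = 2

2


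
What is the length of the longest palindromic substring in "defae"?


Input: "defae"
Checking substrings for palindromes:
  No multi-char palindromic substrings found
Longest palindromic substring: "d" with length 1

1


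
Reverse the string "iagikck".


Input: iagikck
Reading characters right to left:
  Position 6: 'k'
  Position 5: 'c'
  Position 4: 'k'
  Position 3: 'i'
  Position 2: 'g'
  Position 1: 'a'
  Position 0: 'i'
Reversed: kckigai

kckigai


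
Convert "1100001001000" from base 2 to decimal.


Input: "1100001001000" in base 2
Positional expansion:
  Digit '1' (value 1) x 2^12 = 4096
  Digit '1' (value 1) x 2^11 = 2048
  Digit '0' (value 0) x 2^10 = 0
  Digit '0' (value 0) x 2^9 = 0
  Digit '0' (value 0) x 2^8 = 0
  Digit '0' (value 0) x 2^7 = 0
  Digit '1' (value 1) x 2^6 = 64
  Digit '0' (value 0) x 2^5 = 0
  Digit '0' (value 0) x 2^4 = 0
  Digit '1' (value 1) x 2^3 = 8
  Digit '0' (value 0) x 2^2 = 0
  Digit '0' (value 0) x 2^1 = 0
  Digit '0' (value 0) x 2^0 = 0
Sum = 6216

6216


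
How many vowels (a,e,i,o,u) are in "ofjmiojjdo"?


Input: ofjmiojjdo
Checking each character:
  'o' at position 0: vowel (running total: 1)
  'f' at position 1: consonant
  'j' at position 2: consonant
  'm' at position 3: consonant
  'i' at position 4: vowel (running total: 2)
  'o' at position 5: vowel (running total: 3)
  'j' at position 6: consonant
  'j' at position 7: consonant
  'd' at position 8: consonant
  'o' at position 9: vowel (running total: 4)
Total vowels: 4

4


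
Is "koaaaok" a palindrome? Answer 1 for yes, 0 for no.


Input: koaaaok
Reversed: koaaaok
  Compare pos 0 ('k') with pos 6 ('k'): match
  Compare pos 1 ('o') with pos 5 ('o'): match
  Compare pos 2 ('a') with pos 4 ('a'): match
Result: palindrome

1


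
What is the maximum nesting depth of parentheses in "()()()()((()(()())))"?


Input: "()()()()((()(()())))"
Tracking depth:
  Position 0 '(': depth becomes 1
  Position 1 ')': depth becomes 0
  Position 2 '(': depth becomes 1
  Position 3 ')': depth becomes 0
  Position 4 '(': depth becomes 1
  Position 5 ')': depth becomes 0
  Position 6 '(': depth becomes 1
  Position 7 ')': depth becomes 0
  Position 8 '(': depth becomes 1
  Position 9 '(': depth becomes 2
  Position 10 '(': depth becomes 3
  Position 11 ')': depth becomes 2
  Position 12 '(': depth becomes 3
  Position 13 '(': depth becomes 4
  Position 14 ')': depth becomes 3
  Position 15 '(': depth becomes 4
  Position 16 ')': depth becomes 3
  Position 17 ')': depth becomes 2
  Position 18 ')': depth becomes 1
  Position 19 ')': depth becomes 0
Maximum depth reached: 4

4


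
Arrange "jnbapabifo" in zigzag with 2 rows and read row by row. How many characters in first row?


Zigzag "jnbapabifo" into 2 rows:
Placing characters:
  'j' => row 0
  'n' => row 1
  'b' => row 0
  'a' => row 1
  'p' => row 0
  'a' => row 1
  'b' => row 0
  'i' => row 1
  'f' => row 0
  'o' => row 1
Rows:
  Row 0: "jbpbf"
  Row 1: "naaio"
First row length: 5

5


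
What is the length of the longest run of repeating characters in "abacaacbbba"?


Input: "abacaacbbba"
Scanning for longest run:
  Position 1 ('b'): new char, reset run to 1
  Position 2 ('a'): new char, reset run to 1
  Position 3 ('c'): new char, reset run to 1
  Position 4 ('a'): new char, reset run to 1
  Position 5 ('a'): continues run of 'a', length=2
  Position 6 ('c'): new char, reset run to 1
  Position 7 ('b'): new char, reset run to 1
  Position 8 ('b'): continues run of 'b', length=2
  Position 9 ('b'): continues run of 'b', length=3
  Position 10 ('a'): new char, reset run to 1
Longest run: 'b' with length 3

3


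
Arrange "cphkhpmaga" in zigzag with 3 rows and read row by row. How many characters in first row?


Zigzag "cphkhpmaga" into 3 rows:
Placing characters:
  'c' => row 0
  'p' => row 1
  'h' => row 2
  'k' => row 1
  'h' => row 0
  'p' => row 1
  'm' => row 2
  'a' => row 1
  'g' => row 0
  'a' => row 1
Rows:
  Row 0: "chg"
  Row 1: "pkpaa"
  Row 2: "hm"
First row length: 3

3


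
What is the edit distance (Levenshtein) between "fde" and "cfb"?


Computing edit distance: "fde" -> "cfb"
DP table:
           c    f    b
      0    1    2    3
  f   1    1    1    2
  d   2    2    2    2
  e   3    3    3    3
Edit distance = dp[3][3] = 3

3


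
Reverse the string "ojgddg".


Input: ojgddg
Reading characters right to left:
  Position 5: 'g'
  Position 4: 'd'
  Position 3: 'd'
  Position 2: 'g'
  Position 1: 'j'
  Position 0: 'o'
Reversed: gddgjo

gddgjo


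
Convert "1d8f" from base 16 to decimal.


Input: "1d8f" in base 16
Positional expansion:
  Digit '1' (value 1) x 16^3 = 4096
  Digit 'd' (value 13) x 16^2 = 3328
  Digit '8' (value 8) x 16^1 = 128
  Digit 'f' (value 15) x 16^0 = 15
Sum = 7567

7567


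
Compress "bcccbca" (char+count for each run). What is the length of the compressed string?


Input: bcccbca
Runs:
  'b' x 1 => "b1"
  'c' x 3 => "c3"
  'b' x 1 => "b1"
  'c' x 1 => "c1"
  'a' x 1 => "a1"
Compressed: "b1c3b1c1a1"
Compressed length: 10

10


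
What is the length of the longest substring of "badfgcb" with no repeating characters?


Input: "badfgcb"
Sliding window (track last position of each char):
  Position 0 ('b'): window [0,0] length 1 -- new best
  Position 1 ('a'): window [0,1] length 2 -- new best
  Position 2 ('d'): window [0,2] length 3 -- new best
  Position 3 ('f'): window [0,3] length 4 -- new best
  Position 4 ('g'): window [0,4] length 5 -- new best
  Position 5 ('c'): window [0,5] length 6 -- new best
  Position 6 ('b'): repeat (last at 0), move window start to 1
  Position 6 ('b'): window [1,6] length 6
Longest substring with no repeats: "badfgc" with length 6

6


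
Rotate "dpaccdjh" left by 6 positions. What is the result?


Input: "dpaccdjh", rotate left by 6
First 6 characters: "dpaccd"
Remaining characters: "jh"
Concatenate remaining + first: "jh" + "dpaccd" = "jhdpaccd"

jhdpaccd


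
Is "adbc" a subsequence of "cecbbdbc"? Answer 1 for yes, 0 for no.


Check if "adbc" is a subsequence of "cecbbdbc"
Greedy scan:
  Position 0 ('c'): no match needed
  Position 1 ('e'): no match needed
  Position 2 ('c'): no match needed
  Position 3 ('b'): no match needed
  Position 4 ('b'): no match needed
  Position 5 ('d'): no match needed
  Position 6 ('b'): no match needed
  Position 7 ('c'): no match needed
Only matched 0/4 characters => not a subsequence

0


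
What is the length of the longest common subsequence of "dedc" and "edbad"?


LCS of "dedc" and "edbad"
DP table:
           e    d    b    a    d
      0    0    0    0    0    0
  d   0    0    1    1    1    1
  e   0    1    1    1    1    1
  d   0    1    2    2    2    2
  c   0    1    2    2    2    2
LCS length = dp[4][5] = 2

2


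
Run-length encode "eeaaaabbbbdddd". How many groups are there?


Input: eeaaaabbbbdddd
Scanning for consecutive runs:
  Group 1: 'e' x 2 (positions 0-1)
  Group 2: 'a' x 4 (positions 2-5)
  Group 3: 'b' x 4 (positions 6-9)
  Group 4: 'd' x 4 (positions 10-13)
Total groups: 4

4


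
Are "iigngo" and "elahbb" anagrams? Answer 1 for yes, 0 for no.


Strings: "iigngo", "elahbb"
Sorted first:  ggiino
Sorted second: abbehl
Differ at position 0: 'g' vs 'a' => not anagrams

0


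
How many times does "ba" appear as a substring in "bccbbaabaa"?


Searching for "ba" in "bccbbaabaa"
Scanning each position:
  Position 0: "bc" => no
  Position 1: "cc" => no
  Position 2: "cb" => no
  Position 3: "bb" => no
  Position 4: "ba" => MATCH
  Position 5: "aa" => no
  Position 6: "ab" => no
  Position 7: "ba" => MATCH
  Position 8: "aa" => no
Total occurrences: 2

2


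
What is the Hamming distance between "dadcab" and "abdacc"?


Comparing "dadcab" and "abdacc" position by position:
  Position 0: 'd' vs 'a' => differ
  Position 1: 'a' vs 'b' => differ
  Position 2: 'd' vs 'd' => same
  Position 3: 'c' vs 'a' => differ
  Position 4: 'a' vs 'c' => differ
  Position 5: 'b' vs 'c' => differ
Total differences (Hamming distance): 5

5


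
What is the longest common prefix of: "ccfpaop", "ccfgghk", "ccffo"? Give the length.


Words: ccfpaop, ccfgghk, ccffo
  Position 0: all 'c' => match
  Position 1: all 'c' => match
  Position 2: all 'f' => match
  Position 3: ('p', 'g', 'f') => mismatch, stop
LCP = "ccf" (length 3)

3


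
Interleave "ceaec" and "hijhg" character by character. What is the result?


Interleaving "ceaec" and "hijhg":
  Position 0: 'c' from first, 'h' from second => "ch"
  Position 1: 'e' from first, 'i' from second => "ei"
  Position 2: 'a' from first, 'j' from second => "aj"
  Position 3: 'e' from first, 'h' from second => "eh"
  Position 4: 'c' from first, 'g' from second => "cg"
Result: cheiajehcg

cheiajehcg


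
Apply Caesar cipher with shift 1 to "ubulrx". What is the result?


Caesar cipher: shift "ubulrx" by 1
  'u' (pos 20) + 1 = pos 21 = 'v'
  'b' (pos 1) + 1 = pos 2 = 'c'
  'u' (pos 20) + 1 = pos 21 = 'v'
  'l' (pos 11) + 1 = pos 12 = 'm'
  'r' (pos 17) + 1 = pos 18 = 's'
  'x' (pos 23) + 1 = pos 24 = 'y'
Result: vcvmsy

vcvmsy


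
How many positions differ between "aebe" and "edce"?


Comparing "aebe" and "edce" position by position:
  Position 0: 'a' vs 'e' => DIFFER
  Position 1: 'e' vs 'd' => DIFFER
  Position 2: 'b' vs 'c' => DIFFER
  Position 3: 'e' vs 'e' => same
Positions that differ: 3

3


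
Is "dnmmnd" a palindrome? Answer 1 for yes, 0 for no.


Input: dnmmnd
Reversed: dnmmnd
  Compare pos 0 ('d') with pos 5 ('d'): match
  Compare pos 1 ('n') with pos 4 ('n'): match
  Compare pos 2 ('m') with pos 3 ('m'): match
Result: palindrome

1


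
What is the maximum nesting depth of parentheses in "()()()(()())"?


Input: "()()()(()())"
Tracking depth:
  Position 0 '(': depth becomes 1
  Position 1 ')': depth becomes 0
  Position 2 '(': depth becomes 1
  Position 3 ')': depth becomes 0
  Position 4 '(': depth becomes 1
  Position 5 ')': depth becomes 0
  Position 6 '(': depth becomes 1
  Position 7 '(': depth becomes 2
  Position 8 ')': depth becomes 1
  Position 9 '(': depth becomes 2
  Position 10 ')': depth becomes 1
  Position 11 ')': depth becomes 0
Maximum depth reached: 2

2


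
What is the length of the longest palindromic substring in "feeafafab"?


Input: "feeafafab"
Checking substrings for palindromes:
  [3:8] "afafa" (len 5) => palindrome
  [3:6] "afa" (len 3) => palindrome
  [4:7] "faf" (len 3) => palindrome
  [5:8] "afa" (len 3) => palindrome
  [1:3] "ee" (len 2) => palindrome
Longest palindromic substring: "afafa" with length 5

5


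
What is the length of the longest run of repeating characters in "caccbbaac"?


Input: "caccbbaac"
Scanning for longest run:
  Position 1 ('a'): new char, reset run to 1
  Position 2 ('c'): new char, reset run to 1
  Position 3 ('c'): continues run of 'c', length=2
  Position 4 ('b'): new char, reset run to 1
  Position 5 ('b'): continues run of 'b', length=2
  Position 6 ('a'): new char, reset run to 1
  Position 7 ('a'): continues run of 'a', length=2
  Position 8 ('c'): new char, reset run to 1
Longest run: 'c' with length 2

2


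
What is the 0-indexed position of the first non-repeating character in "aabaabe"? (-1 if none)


Input: aabaabe
Character frequencies:
  'a': 4
  'b': 2
  'e': 1
Scanning left to right for freq == 1:
  Position 0 ('a'): freq=4, skip
  Position 1 ('a'): freq=4, skip
  Position 2 ('b'): freq=2, skip
  Position 3 ('a'): freq=4, skip
  Position 4 ('a'): freq=4, skip
  Position 5 ('b'): freq=2, skip
  Position 6 ('e'): unique! => answer = 6

6


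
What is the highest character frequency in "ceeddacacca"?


Input: ceeddacacca
Character counts:
  'a': 3
  'c': 4
  'd': 2
  'e': 2
Maximum frequency: 4

4


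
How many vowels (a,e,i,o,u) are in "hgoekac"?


Input: hgoekac
Checking each character:
  'h' at position 0: consonant
  'g' at position 1: consonant
  'o' at position 2: vowel (running total: 1)
  'e' at position 3: vowel (running total: 2)
  'k' at position 4: consonant
  'a' at position 5: vowel (running total: 3)
  'c' at position 6: consonant
Total vowels: 3

3


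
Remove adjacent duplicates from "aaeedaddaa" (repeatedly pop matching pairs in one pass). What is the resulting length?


Input: aaeedaddaa
Stack-based adjacent duplicate removal:
  Read 'a': push. Stack: a
  Read 'a': matches stack top 'a' => pop. Stack: (empty)
  Read 'e': push. Stack: e
  Read 'e': matches stack top 'e' => pop. Stack: (empty)
  Read 'd': push. Stack: d
  Read 'a': push. Stack: da
  Read 'd': push. Stack: dad
  Read 'd': matches stack top 'd' => pop. Stack: da
  Read 'a': matches stack top 'a' => pop. Stack: d
  Read 'a': push. Stack: da
Final stack: "da" (length 2)

2
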